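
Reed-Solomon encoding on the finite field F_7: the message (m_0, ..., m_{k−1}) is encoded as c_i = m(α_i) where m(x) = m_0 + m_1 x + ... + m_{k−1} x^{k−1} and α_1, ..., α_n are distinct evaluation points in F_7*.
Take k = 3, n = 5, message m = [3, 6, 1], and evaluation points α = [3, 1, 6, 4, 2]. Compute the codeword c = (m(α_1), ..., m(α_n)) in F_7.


c = [2, 3, 5, 1, 5]

Message polynomial: m(x) = 3 + 6·x + 1·x^2 (mod 7).
For each evaluation point α_i, compute m(α_i) mod 7:
  α_1 = 3: Horner steps 1 → 2 → 2, so m(3) = 2.
  α_2 = 1: Horner steps 1 → 0 → 3, so m(1) = 3.
  α_3 = 6: Horner steps 1 → 5 → 5, so m(6) = 5.
  α_4 = 4: Horner steps 1 → 3 → 1, so m(4) = 1.
  α_5 = 2: Horner steps 1 → 1 → 5, so m(2) = 5.
Codeword c = [2, 3, 5, 1, 5] ∈ F_7^5.


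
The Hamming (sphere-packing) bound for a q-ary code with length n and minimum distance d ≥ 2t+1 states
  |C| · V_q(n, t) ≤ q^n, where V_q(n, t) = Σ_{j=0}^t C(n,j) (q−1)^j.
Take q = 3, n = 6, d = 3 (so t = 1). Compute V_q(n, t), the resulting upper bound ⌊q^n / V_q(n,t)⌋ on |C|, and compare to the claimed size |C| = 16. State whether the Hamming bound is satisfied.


V_q(n, t) = 13, q^n = 729, Hamming bound = 56, |C| = 16 ≤ bound (satisfied).

Step 1: Compute V_q(n, t) = Σ_{j=0}^1 C(n, j) (q−1)^j.
  j = 0: C(6,0)·(2)^0 = 1·1 = 1.
  j = 1: C(6,1)·(2)^1 = 6·2 = 12.
  V_q(n, t) = 1 + 12 = 13.
Step 2: q^n = 3^6 = 729.
Step 3: Hamming bound ⌊q^n / V_q(n,t)⌋ = ⌊729/13⌋ = 56.
Step 4: Compare |C| = 16 to 56: satisfied.
The claimed |C| lies below the Hamming bound.


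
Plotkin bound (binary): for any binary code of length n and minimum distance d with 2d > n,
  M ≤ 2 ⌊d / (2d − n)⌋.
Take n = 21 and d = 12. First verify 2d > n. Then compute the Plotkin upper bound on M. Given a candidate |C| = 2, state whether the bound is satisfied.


Plotkin bound M ≤ 8; given |C| = 2 ≤ bound (satisfied).

Check applicability: 2d = 24, n = 21.
2d − n = 3 > 0, so Plotkin applies.
Compute d/(2d−n) = 12/3 ≈ 4.0000.
⌊d/(2d−n)⌋ = 4.
Plotkin bound: M ≤ 2·4 = 8.
Given |C| = 2, check: satisfied.
This |C| is below the Plotkin bound.


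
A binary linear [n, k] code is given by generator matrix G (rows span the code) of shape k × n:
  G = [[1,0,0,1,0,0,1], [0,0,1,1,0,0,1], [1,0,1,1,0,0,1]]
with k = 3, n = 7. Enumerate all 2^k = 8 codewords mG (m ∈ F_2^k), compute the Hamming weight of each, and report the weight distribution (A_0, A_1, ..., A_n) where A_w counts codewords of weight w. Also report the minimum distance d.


Weight distribution: A_0 = 1, A_1 = 2, A_2 = 2, A_3 = 2, A_4 = 1. Minimum distance d = 1.

Enumerate all 2^3 = 8 messages m ∈ F_2^3.
For each, compute codeword c = mG in F_2^7, then tally its weight.
  m = 000 → c = 0000000, weight = 0.
  m = 100 → c = 1001001, weight = 3.
  m = 010 → c = 0011001, weight = 3.
  m = 110 → c = 1010000, weight = 2.
  m = 001 → c = 1011001, weight = 4.
  m = 101 → c = 0010000, weight = 1.
  m = 011 → c = 1000000, weight = 1.
  m = 111 → c = 0001001, weight = 2.
Tally weights:
  weight 0: 1 codewords.
  weight 1: 2 codewords.
  weight 2: 2 codewords.
  weight 3: 2 codewords.
  weight 4: 1 codewords.
Minimum distance d = smallest w > 0 with A_w > 0 = 1.
Sanity: Σ A_w = 8 = 2^3 = 8 ✓.


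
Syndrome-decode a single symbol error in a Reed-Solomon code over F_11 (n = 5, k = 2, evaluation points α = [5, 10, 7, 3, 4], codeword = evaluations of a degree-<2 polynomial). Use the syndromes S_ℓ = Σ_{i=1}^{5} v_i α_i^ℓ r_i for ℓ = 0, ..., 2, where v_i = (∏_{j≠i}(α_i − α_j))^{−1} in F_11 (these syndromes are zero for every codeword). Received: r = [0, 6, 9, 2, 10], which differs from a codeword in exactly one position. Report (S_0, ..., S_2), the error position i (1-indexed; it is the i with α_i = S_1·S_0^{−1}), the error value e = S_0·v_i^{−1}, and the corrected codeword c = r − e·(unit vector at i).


S = (5, 9, 3), error at position 5, error magnitude e = 9, c = [0, 6, 9, 2, 1].

Step 1: column multipliers v_i = (∏_{j≠i}(α_i − α_j))^{−1} mod 11.
  i = 1 (α = 5): (5−10)(5−7)(5−3)(5−4) = (−5)·(−2)·2·1 = 20 ≡ 9, so v_1 = 9^{−1} = 5 (mod 11).
  i = 2 (α = 10): (10−5)(10−7)(10−3)(10−4) = 5·3·7·6 = 630 ≡ 3, so v_2 = 3^{−1} = 4 (mod 11).
  i = 3 (α = 7): (7−5)(7−10)(7−3)(7−4) = 2·(−3)·4·3 = −72 ≡ 5, so v_3 = 5^{−1} = 9 (mod 11).
  i = 4 (α = 3): (3−5)(3−10)(3−7)(3−4) = (−2)·(−7)·(−4)·(−1) = 56 ≡ 1, so v_4 = 1^{−1} = 1 (mod 11).
  i = 5 (α = 4): (4−5)(4−10)(4−7)(4−3) = (−1)·(−6)·(−3)·1 = −18 ≡ 4, so v_5 = 4^{−1} = 3 (mod 11).
  v = [5, 4, 9, 1, 3].
Step 2: syndromes of r = [0, 6, 9, 2, 10] (all sums mod 11).
  S_0 = Σ v_i r_i = 5·0 + 4·6 + 9·9 + 1·2 + 3·10 = 137 ≡ 5.
  S_1 = Σ v_i α_i r_i = 5·5·0 + 4·10·6 + 9·7·9 + 1·3·2 + 3·4·10 = 933 ≡ 9.
  α_i^2 mod 11 = [3, 1, 5, 9, 5].
  S_2 = Σ v_i α_i^2 r_i = 5·3·0 + 4·1·6 + 9·5·9 + 1·9·2 + 3·5·10 = 597 ≡ 3.
  S = (5, 9, 3) ≠ 0, so r is not a codeword (an error is present).
Step 3: locate the error. For a single error e at position i, S_ℓ = v_i·e·α_i^ℓ, so α_err = S_1/S_0.
  S_0^{−1} = 5^{−1} = 9 (mod 11), so α_err = 9·9 = 81 ≡ 4 = α_5. Error position i = 5.
  Consistency check: S_2/S_1 = 3·5 = 15 ≡ 4 = α_err ✓ (single-error assumption holds).
Step 4: error magnitude e = S_0/v_5 = S_0·∏_{j≠5}(α_5 − α_j) = 5·4 = 20 ≡ 9 (mod 11).
Step 5: correct position 5: c_5 = r_5 − e = 10 − 9 ≡ 1 (mod 11). Hence c = [0, 6, 9, 2, 1].
  Check: interpolating c through the α_i gives m(x) = 5 + 10·x (degree < 2) with m(α_i) = c_i for every i, so c is indeed a codeword.


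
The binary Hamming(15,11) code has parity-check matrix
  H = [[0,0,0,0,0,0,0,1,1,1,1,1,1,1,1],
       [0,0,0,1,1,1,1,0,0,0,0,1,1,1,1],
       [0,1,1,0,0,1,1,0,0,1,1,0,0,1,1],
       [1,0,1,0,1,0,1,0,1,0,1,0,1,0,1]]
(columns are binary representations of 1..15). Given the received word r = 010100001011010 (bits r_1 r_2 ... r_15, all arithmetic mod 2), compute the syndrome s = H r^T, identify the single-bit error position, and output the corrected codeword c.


s = (0, 1, 1, 0)^T, error position = 6, corrected codeword c = 010101001011010

Compute s = H r^T mod 2 one row at a time:
  s_1 = 0 + 1 + 0 + 1 + 1 + 0 + 1 + 0 = 4 ≡ 0 (mod 2).
  s_2 = 1 + 0 + 0 + 0 + 1 + 0 + 1 + 0 = 3 ≡ 1 (mod 2).
  s_3 = 1 + 0 + 0 + 0 + 0 + 1 + 1 + 0 = 3 ≡ 1 (mod 2).
  s_4 = 0 + 0 + 0 + 0 + 1 + 1 + 0 + 0 = 2 ≡ 0 (mod 2).
s = (0, 1, 1, 0)^T — this equals column 6 of H (binary 0110), so error is at position 6.
Correct: flip bit 6 of r = 010100001011010 to get c = 010101001011010.


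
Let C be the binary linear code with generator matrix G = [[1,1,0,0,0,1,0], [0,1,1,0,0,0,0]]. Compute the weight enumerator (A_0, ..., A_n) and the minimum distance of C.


Weight distribution: A_0 = 1, A_2 = 1, A_3 = 2. Minimum distance d = 2.

Enumerate all 2^2 = 4 messages m ∈ F_2^2.
For each, compute codeword c = mG in F_2^7, then tally its weight.
  m = 00 → c = 0000000, weight = 0.
  m = 10 → c = 1100010, weight = 3.
  m = 01 → c = 0110000, weight = 2.
  m = 11 → c = 1010010, weight = 3.
Tally weights:
  weight 0: 1 codewords.
  weight 2: 1 codewords.
  weight 3: 2 codewords.
Minimum distance d = smallest w > 0 with A_w > 0 = 2.
Sanity: Σ A_w = 4 = 2^2 = 4 ✓.


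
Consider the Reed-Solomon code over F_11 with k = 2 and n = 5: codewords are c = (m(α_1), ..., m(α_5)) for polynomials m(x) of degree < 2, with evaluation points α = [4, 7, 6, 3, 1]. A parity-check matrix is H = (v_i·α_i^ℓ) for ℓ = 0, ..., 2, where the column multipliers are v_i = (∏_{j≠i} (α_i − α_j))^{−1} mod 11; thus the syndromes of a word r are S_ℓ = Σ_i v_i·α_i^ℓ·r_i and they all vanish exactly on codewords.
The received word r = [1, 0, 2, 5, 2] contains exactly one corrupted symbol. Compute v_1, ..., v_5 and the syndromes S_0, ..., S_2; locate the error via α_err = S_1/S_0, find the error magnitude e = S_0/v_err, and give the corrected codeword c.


S = (3, 7, 9), error at position 3, error magnitude e = 9, c = [1, 0, 4, 5, 2].

Step 1: column multipliers v_i = (∏_{j≠i}(α_i − α_j))^{−1} mod 11.
  i = 1 (α = 4): (4−7)(4−6)(4−3)(4−1) = (−3)·(−2)·1·3 = 18 ≡ 7, so v_1 = 7^{−1} = 8 (mod 11).
  i = 2 (α = 7): (7−4)(7−6)(7−3)(7−1) = 3·1·4·6 = 72 ≡ 6, so v_2 = 6^{−1} = 2 (mod 11).
  i = 3 (α = 6): (6−4)(6−7)(6−3)(6−1) = 2·(−1)·3·5 = −30 ≡ 3, so v_3 = 3^{−1} = 4 (mod 11).
  i = 4 (α = 3): (3−4)(3−7)(3−6)(3−1) = (−1)·(−4)·(−3)·2 = −24 ≡ 9, so v_4 = 9^{−1} = 5 (mod 11).
  i = 5 (α = 1): (1−4)(1−7)(1−6)(1−3) = (−3)·(−6)·(−5)·(−2) = 180 ≡ 4, so v_5 = 4^{−1} = 3 (mod 11).
  v = [8, 2, 4, 5, 3].
Step 2: syndromes of r = [1, 0, 2, 5, 2] (all sums mod 11).
  S_0 = Σ v_i r_i = 8·1 + 2·0 + 4·2 + 5·5 + 3·2 = 47 ≡ 3.
  S_1 = Σ v_i α_i r_i = 8·4·1 + 2·7·0 + 4·6·2 + 5·3·5 + 3·1·2 = 161 ≡ 7.
  α_i^2 mod 11 = [5, 5, 3, 9, 1].
  S_2 = Σ v_i α_i^2 r_i = 8·5·1 + 2·5·0 + 4·3·2 + 5·9·5 + 3·1·2 = 295 ≡ 9.
  S = (3, 7, 9) ≠ 0, so r is not a codeword (an error is present).
Step 3: locate the error. For a single error e at position i, S_ℓ = v_i·e·α_i^ℓ, so α_err = S_1/S_0.
  S_0^{−1} = 3^{−1} = 4 (mod 11), so α_err = 7·4 = 28 ≡ 6 = α_3. Error position i = 3.
  Consistency check: S_2/S_1 = 9·8 = 72 ≡ 6 = α_err ✓ (single-error assumption holds).
Step 4: error magnitude e = S_0/v_3 = S_0·∏_{j≠3}(α_3 − α_j) = 3·3 = 9 ≡ 9 (mod 11).
Step 5: correct position 3: c_3 = r_3 − e = 2 − 9 ≡ 4 (mod 11). Hence c = [1, 0, 4, 5, 2].
  Check: interpolating c through the α_i gives m(x) = 6 + 7·x (degree < 2) with m(α_i) = c_i for every i, so c is indeed a codeword.


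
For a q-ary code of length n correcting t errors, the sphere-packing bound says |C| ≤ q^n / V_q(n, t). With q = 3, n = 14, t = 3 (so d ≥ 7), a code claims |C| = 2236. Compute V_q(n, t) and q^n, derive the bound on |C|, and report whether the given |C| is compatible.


V_q(n, t) = 3305, q^n = 4782969, Hamming bound = 1447, |C| = 2236 > bound (violated).

Step 1: Compute V_q(n, t) = Σ_{j=0}^3 C(n, j) (q−1)^j.
  j = 0: C(14,0)·(2)^0 = 1·1 = 1.
  j = 1: C(14,1)·(2)^1 = 14·2 = 28.
  j = 2: C(14,2)·(2)^2 = 91·4 = 364.
  j = 3: C(14,3)·(2)^3 = 364·8 = 2912.
  V_q(n, t) = 1 + 28 + 364 + 2912 = 3305.
Step 2: q^n = 3^14 = 4782969.
Step 3: Hamming bound ⌊q^n / V_q(n,t)⌋ = ⌊4782969/3305⌋ = 1447.
Step 4: Compare |C| = 2236 to 1447: violated.
The claimed |C| lies above the Hamming bound, so no 3-ary code of length 14 with d ≥ 7 can have 2236 codewords.


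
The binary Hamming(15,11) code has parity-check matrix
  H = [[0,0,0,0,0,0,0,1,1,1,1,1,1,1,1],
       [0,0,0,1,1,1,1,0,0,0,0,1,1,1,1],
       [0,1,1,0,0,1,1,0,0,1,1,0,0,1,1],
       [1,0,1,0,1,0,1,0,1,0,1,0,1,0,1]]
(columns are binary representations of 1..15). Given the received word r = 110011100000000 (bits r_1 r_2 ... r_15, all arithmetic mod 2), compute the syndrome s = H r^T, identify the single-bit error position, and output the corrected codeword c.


s = (0, 1, 1, 1)^T, error position = 7, corrected codeword c = 110011000000000

Compute s = H r^T mod 2 one row at a time:
  s_1 = 0 + 0 + 0 + 0 + 0 + 0 + 0 + 0 = 0 ≡ 0 (mod 2).
  s_2 = 0 + 1 + 1 + 1 + 0 + 0 + 0 + 0 = 3 ≡ 1 (mod 2).
  s_3 = 1 + 0 + 1 + 1 + 0 + 0 + 0 + 0 = 3 ≡ 1 (mod 2).
  s_4 = 1 + 0 + 1 + 1 + 0 + 0 + 0 + 0 = 3 ≡ 1 (mod 2).
s = (0, 1, 1, 1)^T — this equals column 7 of H (binary 0111), so error is at position 7.
Correct: flip bit 7 of r = 110011100000000 to get c = 110011000000000.


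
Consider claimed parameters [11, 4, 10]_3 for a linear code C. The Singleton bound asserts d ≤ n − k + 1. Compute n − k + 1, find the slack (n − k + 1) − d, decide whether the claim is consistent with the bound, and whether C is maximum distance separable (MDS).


Singleton RHS = n − k + 1 = 8, slack = -2, bound violated (no such code; not MDS).

Singleton bound: d ≤ n − k + 1.
Here n = 11, k = 4, so n − k + 1 = 8.
Given d = 10, check d ≤ 8: NO.
Slack = (n − k + 1) − d = -2.
The slack is negative: d = 10 exceeds n − k + 1 = 8 by 2, so the Singleton bound is violated and no linear [11, 4, 10]_3 code can exist. In particular it is not MDS (MDS requires d = n − k + 1 exactly).
Description: the claimed parameters are [11, 4, 10]_3; such a code would be impossible (violates the Singleton bound).


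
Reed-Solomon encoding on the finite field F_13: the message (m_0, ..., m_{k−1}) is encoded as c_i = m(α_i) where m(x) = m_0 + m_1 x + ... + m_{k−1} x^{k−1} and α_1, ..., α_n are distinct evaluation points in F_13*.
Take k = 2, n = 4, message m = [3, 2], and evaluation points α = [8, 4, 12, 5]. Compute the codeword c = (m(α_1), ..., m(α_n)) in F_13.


c = [6, 11, 1, 0]

Message polynomial: m(x) = 3 + 2·x (mod 13).
For each evaluation point α_i, compute m(α_i) mod 13:
  α_1 = 8: Horner steps 2 → 6, so m(8) = 6.
  α_2 = 4: Horner steps 2 → 11, so m(4) = 11.
  α_3 = 12: Horner steps 2 → 1, so m(12) = 1.
  α_4 = 5: Horner steps 2 → 0, so m(5) = 0.
Codeword c = [6, 11, 1, 0] ∈ F_13^4.


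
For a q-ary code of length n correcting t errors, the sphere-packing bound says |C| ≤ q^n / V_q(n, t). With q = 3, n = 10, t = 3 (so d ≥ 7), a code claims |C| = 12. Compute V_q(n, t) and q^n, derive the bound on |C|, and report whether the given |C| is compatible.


V_q(n, t) = 1161, q^n = 59049, Hamming bound = 50, |C| = 12 ≤ bound (satisfied).

Step 1: Compute V_q(n, t) = Σ_{j=0}^3 C(n, j) (q−1)^j.
  j = 0: C(10,0)·(2)^0 = 1·1 = 1.
  j = 1: C(10,1)·(2)^1 = 10·2 = 20.
  j = 2: C(10,2)·(2)^2 = 45·4 = 180.
  j = 3: C(10,3)·(2)^3 = 120·8 = 960.
  V_q(n, t) = 1 + 20 + 180 + 960 = 1161.
Step 2: q^n = 3^10 = 59049.
Step 3: Hamming bound ⌊q^n / V_q(n,t)⌋ = ⌊59049/1161⌋ = 50.
Step 4: Compare |C| = 12 to 50: satisfied.
The claimed |C| lies below the Hamming bound.


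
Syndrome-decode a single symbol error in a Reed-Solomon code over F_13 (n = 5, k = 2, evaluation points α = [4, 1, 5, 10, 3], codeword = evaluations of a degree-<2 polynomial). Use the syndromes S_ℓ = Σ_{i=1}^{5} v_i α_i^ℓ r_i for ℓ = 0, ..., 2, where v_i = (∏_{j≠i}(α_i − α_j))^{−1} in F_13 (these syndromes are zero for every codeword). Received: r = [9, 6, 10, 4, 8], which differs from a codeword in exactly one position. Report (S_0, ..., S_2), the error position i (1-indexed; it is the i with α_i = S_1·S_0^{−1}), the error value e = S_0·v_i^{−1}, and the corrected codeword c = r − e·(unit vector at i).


S = (3, 4, 1), error at position 4, error magnitude e = 2, c = [9, 6, 10, 2, 8].

Step 1: column multipliers v_i = (∏_{j≠i}(α_i − α_j))^{−1} mod 13.
  i = 1 (α = 4): (4−1)(4−5)(4−10)(4−3) = 3·(−1)·(−6)·1 = 18 ≡ 5, so v_1 = 5^{−1} = 8 (mod 13).
  i = 2 (α = 1): (1−4)(1−5)(1−10)(1−3) = (−3)·(−4)·(−9)·(−2) = 216 ≡ 8, so v_2 = 8^{−1} = 5 (mod 13).
  i = 3 (α = 5): (5−4)(5−1)(5−10)(5−3) = 1·4·(−5)·2 = −40 ≡ 12, so v_3 = 12^{−1} = 12 (mod 13).
  i = 4 (α = 10): (10−4)(10−1)(10−5)(10−3) = 6·9·5·7 = 1890 ≡ 5, so v_4 = 5^{−1} = 8 (mod 13).
  i = 5 (α = 3): (3−4)(3−1)(3−5)(3−10) = (−1)·2·(−2)·(−7) = −28 ≡ 11, so v_5 = 11^{−1} = 6 (mod 13).
  v = [8, 5, 12, 8, 6].
Step 2: syndromes of r = [9, 6, 10, 4, 8] (all sums mod 13).
  S_0 = Σ v_i r_i = 8·9 + 5·6 + 12·10 + 8·4 + 6·8 = 302 ≡ 3.
  S_1 = Σ v_i α_i r_i = 8·4·9 + 5·1·6 + 12·5·10 + 8·10·4 + 6·3·8 = 1382 ≡ 4.
  α_i^2 mod 13 = [3, 1, 12, 9, 9].
  S_2 = Σ v_i α_i^2 r_i = 8·3·9 + 5·1·6 + 12·12·10 + 8·9·4 + 6·9·8 = 2406 ≡ 1.
  S = (3, 4, 1) ≠ 0, so r is not a codeword (an error is present).
Step 3: locate the error. For a single error e at position i, S_ℓ = v_i·e·α_i^ℓ, so α_err = S_1/S_0.
  S_0^{−1} = 3^{−1} = 9 (mod 13), so α_err = 4·9 = 36 ≡ 10 = α_4. Error position i = 4.
  Consistency check: S_2/S_1 = 1·10 = 10 ≡ 10 = α_err ✓ (single-error assumption holds).
Step 4: error magnitude e = S_0/v_4 = S_0·∏_{j≠4}(α_4 − α_j) = 3·5 = 15 ≡ 2 (mod 13).
Step 5: correct position 4: c_4 = r_4 − e = 4 − 2 ≡ 2 (mod 13). Hence c = [9, 6, 10, 2, 8].
  Check: interpolating c through the α_i gives m(x) = 5 + 1·x (degree < 2) with m(α_i) = c_i for every i, so c is indeed a codeword.


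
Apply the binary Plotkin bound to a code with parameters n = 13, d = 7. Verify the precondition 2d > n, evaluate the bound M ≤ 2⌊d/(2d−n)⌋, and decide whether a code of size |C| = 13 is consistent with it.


Plotkin bound M ≤ 14; given |C| = 13 ≤ bound (satisfied).

Check applicability: 2d = 14, n = 13.
2d − n = 1 > 0, so Plotkin applies.
Compute d/(2d−n) = 7/1 ≈ 7.0000.
⌊d/(2d−n)⌋ = 7.
Plotkin bound: M ≤ 2·7 = 14.
Given |C| = 13, check: satisfied.
This |C| is below the Plotkin bound.


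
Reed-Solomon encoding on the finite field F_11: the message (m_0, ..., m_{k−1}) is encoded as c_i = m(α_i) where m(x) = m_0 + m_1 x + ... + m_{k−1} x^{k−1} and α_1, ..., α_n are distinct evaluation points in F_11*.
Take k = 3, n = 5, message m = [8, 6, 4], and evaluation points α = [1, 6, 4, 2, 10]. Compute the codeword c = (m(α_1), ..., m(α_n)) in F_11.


c = [7, 1, 8, 3, 6]

Message polynomial: m(x) = 8 + 6·x + 4·x^2 (mod 11).
For each evaluation point α_i, compute m(α_i) mod 11:
  α_1 = 1: Horner steps 4 → 10 → 7, so m(1) = 7.
  α_2 = 6: Horner steps 4 → 8 → 1, so m(6) = 1.
  α_3 = 4: Horner steps 4 → 0 → 8, so m(4) = 8.
  α_4 = 2: Horner steps 4 → 3 → 3, so m(2) = 3.
  α_5 = 10: Horner steps 4 → 2 → 6, so m(10) = 6.
Codeword c = [7, 1, 8, 3, 6] ∈ F_11^5.


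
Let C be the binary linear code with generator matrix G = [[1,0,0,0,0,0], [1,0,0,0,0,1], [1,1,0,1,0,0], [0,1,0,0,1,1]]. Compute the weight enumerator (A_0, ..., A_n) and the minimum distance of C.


Weight distribution: A_0 = 1, A_1 = 2, A_2 = 4, A_3 = 6, A_4 = 3. Minimum distance d = 1.

Enumerate all 2^4 = 16 messages m ∈ F_2^4.
For each, compute codeword c = mG in F_2^6, then tally its weight.
  m = 0000 → c = 000000, weight = 0.
  m = 1000 → c = 100000, weight = 1.
  m = 0100 → c = 100001, weight = 2.
  m = 1100 → c = 000001, weight = 1.
  m = 0010 → c = 110100, weight = 3.
  m = 1010 → c = 010100, weight = 2.
  m = 0110 → c = 010101, weight = 3.
  m = 1110 → c = 110101, weight = 4.
  m = 0001 → c = 010011, weight = 3.
  m = 1001 → c = 110011, weight = 4.
  m = 0101 → c = 110010, weight = 3.
  m = 1101 → c = 010010, weight = 2.
  m = 0011 → c = 100111, weight = 4.
  m = 1011 → c = 000111, weight = 3.
  m = 0111 → c = 000110, weight = 2.
  m = 1111 → c = 100110, weight = 3.
Tally weights:
  weight 0: 1 codewords.
  weight 1: 2 codewords.
  weight 2: 4 codewords.
  weight 3: 6 codewords.
  weight 4: 3 codewords.
Minimum distance d = smallest w > 0 with A_w > 0 = 1.
Sanity: Σ A_w = 16 = 2^4 = 16 ✓.


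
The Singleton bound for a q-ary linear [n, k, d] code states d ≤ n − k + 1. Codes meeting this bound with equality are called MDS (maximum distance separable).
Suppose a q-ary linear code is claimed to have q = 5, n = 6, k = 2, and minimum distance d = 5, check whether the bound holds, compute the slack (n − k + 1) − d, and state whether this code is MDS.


Singleton RHS = n − k + 1 = 5, slack = 0, bound satisfied, MDS.

Singleton bound: d ≤ n − k + 1.
Here n = 6, k = 2, so n − k + 1 = 5.
Given d = 5, check d ≤ 5: YES.
Slack = (n − k + 1) − d = 0.
The code is MDS (slack = 0).
Description: the claimed parameters are [6, 2, 5]_5; such a code would be MDS (meets Singleton bound).


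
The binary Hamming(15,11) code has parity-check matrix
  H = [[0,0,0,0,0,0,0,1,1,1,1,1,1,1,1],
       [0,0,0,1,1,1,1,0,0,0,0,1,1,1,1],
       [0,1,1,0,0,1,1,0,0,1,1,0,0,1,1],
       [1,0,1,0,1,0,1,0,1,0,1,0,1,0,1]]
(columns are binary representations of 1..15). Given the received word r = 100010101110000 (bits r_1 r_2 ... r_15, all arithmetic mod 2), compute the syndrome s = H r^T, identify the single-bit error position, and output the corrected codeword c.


s = (1, 0, 1, 1)^T, error position = 11, corrected codeword c = 100010101100000

Compute s = H r^T mod 2 one row at a time:
  s_1 = 0 + 1 + 1 + 1 + 0 + 0 + 0 + 0 = 3 ≡ 1 (mod 2).
  s_2 = 0 + 1 + 0 + 1 + 0 + 0 + 0 + 0 = 2 ≡ 0 (mod 2).
  s_3 = 0 + 0 + 0 + 1 + 1 + 1 + 0 + 0 = 3 ≡ 1 (mod 2).
  s_4 = 1 + 0 + 1 + 1 + 1 + 1 + 0 + 0 = 5 ≡ 1 (mod 2).
s = (1, 0, 1, 1)^T — this equals column 11 of H (binary 1011), so error is at position 11.
Correct: flip bit 11 of r = 100010101110000 to get c = 100010101100000.


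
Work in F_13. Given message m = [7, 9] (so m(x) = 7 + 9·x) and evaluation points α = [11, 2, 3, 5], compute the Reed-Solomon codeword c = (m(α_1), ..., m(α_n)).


c = [2, 12, 8, 0]

Message polynomial: m(x) = 7 + 9·x (mod 13).
For each evaluation point α_i, compute m(α_i) mod 13:
  α_1 = 11: Horner steps 9 → 2, so m(11) = 2.
  α_2 = 2: Horner steps 9 → 12, so m(2) = 12.
  α_3 = 3: Horner steps 9 → 8, so m(3) = 8.
  α_4 = 5: Horner steps 9 → 0, so m(5) = 0.
Codeword c = [2, 12, 8, 0] ∈ F_13^4.


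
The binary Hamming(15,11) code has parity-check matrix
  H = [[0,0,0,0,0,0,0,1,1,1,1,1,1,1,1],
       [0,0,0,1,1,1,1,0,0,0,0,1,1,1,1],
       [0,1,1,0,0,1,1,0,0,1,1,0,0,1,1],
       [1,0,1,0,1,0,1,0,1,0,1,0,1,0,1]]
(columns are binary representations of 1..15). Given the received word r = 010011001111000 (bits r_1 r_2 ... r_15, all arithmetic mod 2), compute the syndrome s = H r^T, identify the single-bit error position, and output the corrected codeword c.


s = (0, 1, 0, 1)^T, error position = 5, corrected codeword c = 010001001111000

Compute s = H r^T mod 2 one row at a time:
  s_1 = 0 + 1 + 1 + 1 + 1 + 0 + 0 + 0 = 4 ≡ 0 (mod 2).
  s_2 = 0 + 1 + 1 + 0 + 1 + 0 + 0 + 0 = 3 ≡ 1 (mod 2).
  s_3 = 1 + 0 + 1 + 0 + 1 + 1 + 0 + 0 = 4 ≡ 0 (mod 2).
  s_4 = 0 + 0 + 1 + 0 + 1 + 1 + 0 + 0 = 3 ≡ 1 (mod 2).
s = (0, 1, 0, 1)^T — this equals column 5 of H (binary 0101), so error is at position 5.
Correct: flip bit 5 of r = 010011001111000 to get c = 010001001111000.


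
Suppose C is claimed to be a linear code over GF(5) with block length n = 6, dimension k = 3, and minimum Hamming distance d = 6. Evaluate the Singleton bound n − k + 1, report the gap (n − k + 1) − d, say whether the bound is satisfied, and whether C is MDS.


Singleton RHS = n − k + 1 = 4, slack = -2, bound violated (no such code; not MDS).

Singleton bound: d ≤ n − k + 1.
Here n = 6, k = 3, so n − k + 1 = 4.
Given d = 6, check d ≤ 4: NO.
Slack = (n − k + 1) − d = -2.
The slack is negative: d = 6 exceeds n − k + 1 = 4 by 2, so the Singleton bound is violated and no linear [6, 3, 6]_5 code can exist. In particular it is not MDS (MDS requires d = n − k + 1 exactly).
Description: the claimed parameters are [6, 3, 6]_5; such a code would be impossible (violates the Singleton bound).


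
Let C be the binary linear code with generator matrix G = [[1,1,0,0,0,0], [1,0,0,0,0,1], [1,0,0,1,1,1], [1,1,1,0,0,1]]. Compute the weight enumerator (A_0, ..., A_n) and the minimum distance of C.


Weight distribution: A_0 = 1, A_2 = 7, A_4 = 7, A_6 = 1. Minimum distance d = 2.

Enumerate all 2^4 = 16 messages m ∈ F_2^4.
For each, compute codeword c = mG in F_2^6, then tally its weight.
  m = 0000 → c = 000000, weight = 0.
  m = 1000 → c = 110000, weight = 2.
  m = 0100 → c = 100001, weight = 2.
  m = 1100 → c = 010001, weight = 2.
  m = 0010 → c = 100111, weight = 4.
  m = 1010 → c = 010111, weight = 4.
  m = 0110 → c = 000110, weight = 2.
  m = 1110 → c = 110110, weight = 4.
  m = 0001 → c = 111001, weight = 4.
  m = 1001 → c = 001001, weight = 2.
  m = 0101 → c = 011000, weight = 2.
  m = 1101 → c = 101000, weight = 2.
  m = 0011 → c = 011110, weight = 4.
  m = 1011 → c = 101110, weight = 4.
  m = 0111 → c = 111111, weight = 6.
  m = 1111 → c = 001111, weight = 4.
Tally weights:
  weight 0: 1 codewords.
  weight 2: 7 codewords.
  weight 4: 7 codewords.
  weight 6: 1 codewords.
Minimum distance d = smallest w > 0 with A_w > 0 = 2.
Sanity: Σ A_w = 16 = 2^4 = 16 ✓.


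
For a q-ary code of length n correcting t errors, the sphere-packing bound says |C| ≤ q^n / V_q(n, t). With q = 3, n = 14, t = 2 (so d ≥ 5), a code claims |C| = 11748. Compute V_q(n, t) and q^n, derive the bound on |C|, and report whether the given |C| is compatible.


V_q(n, t) = 393, q^n = 4782969, Hamming bound = 12170, |C| = 11748 ≤ bound (satisfied).

Step 1: Compute V_q(n, t) = Σ_{j=0}^2 C(n, j) (q−1)^j.
  j = 0: C(14,0)·(2)^0 = 1·1 = 1.
  j = 1: C(14,1)·(2)^1 = 14·2 = 28.
  j = 2: C(14,2)·(2)^2 = 91·4 = 364.
  V_q(n, t) = 1 + 28 + 364 = 393.
Step 2: q^n = 3^14 = 4782969.
Step 3: Hamming bound ⌊q^n / V_q(n,t)⌋ = ⌊4782969/393⌋ = 12170.
Step 4: Compare |C| = 11748 to 12170: satisfied.
The claimed |C| lies below the Hamming bound.


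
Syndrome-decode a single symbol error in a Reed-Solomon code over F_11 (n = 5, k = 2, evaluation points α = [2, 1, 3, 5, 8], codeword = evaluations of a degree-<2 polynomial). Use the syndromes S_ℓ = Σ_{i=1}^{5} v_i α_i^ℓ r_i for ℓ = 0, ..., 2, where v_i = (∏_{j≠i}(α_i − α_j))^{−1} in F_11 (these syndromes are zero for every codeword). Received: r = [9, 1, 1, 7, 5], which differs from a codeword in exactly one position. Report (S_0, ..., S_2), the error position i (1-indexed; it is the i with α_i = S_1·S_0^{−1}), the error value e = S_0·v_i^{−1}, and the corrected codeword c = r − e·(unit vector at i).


S = (6, 6, 6), error at position 2, error magnitude e = 6, c = [9, 6, 1, 7, 5].

Step 1: column multipliers v_i = (∏_{j≠i}(α_i − α_j))^{−1} mod 11.
  i = 1 (α = 2): (2−1)(2−3)(2−5)(2−8) = 1·(−1)·(−3)·(−6) = −18 ≡ 4, so v_1 = 4^{−1} = 3 (mod 11).
  i = 2 (α = 1): (1−2)(1−3)(1−5)(1−8) = (−1)·(−2)·(−4)·(−7) = 56 ≡ 1, so v_2 = 1^{−1} = 1 (mod 11).
  i = 3 (α = 3): (3−2)(3−1)(3−5)(3−8) = 1·2·(−2)·(−5) = 20 ≡ 9, so v_3 = 9^{−1} = 5 (mod 11).
  i = 4 (α = 5): (5−2)(5−1)(5−3)(5−8) = 3·4·2·(−3) = −72 ≡ 5, so v_4 = 5^{−1} = 9 (mod 11).
  i = 5 (α = 8): (8−2)(8−1)(8−3)(8−5) = 6·7·5·3 = 630 ≡ 3, so v_5 = 3^{−1} = 4 (mod 11).
  v = [3, 1, 5, 9, 4].
Step 2: syndromes of r = [9, 1, 1, 7, 5] (all sums mod 11).
  S_0 = Σ v_i r_i = 3·9 + 1·1 + 5·1 + 9·7 + 4·5 = 116 ≡ 6.
  S_1 = Σ v_i α_i r_i = 3·2·9 + 1·1·1 + 5·3·1 + 9·5·7 + 4·8·5 = 545 ≡ 6.
  α_i^2 mod 11 = [4, 1, 9, 3, 9].
  S_2 = Σ v_i α_i^2 r_i = 3·4·9 + 1·1·1 + 5·9·1 + 9·3·7 + 4·9·5 = 523 ≡ 6.
  S = (6, 6, 6) ≠ 0, so r is not a codeword (an error is present).
Step 3: locate the error. For a single error e at position i, S_ℓ = v_i·e·α_i^ℓ, so α_err = S_1/S_0.
  S_0^{−1} = 6^{−1} = 2 (mod 11), so α_err = 6·2 = 12 ≡ 1 = α_2. Error position i = 2.
  Consistency check: S_2/S_1 = 6·2 = 12 ≡ 1 = α_err ✓ (single-error assumption holds).
Step 4: error magnitude e = S_0/v_2 = S_0·∏_{j≠2}(α_2 − α_j) = 6·1 = 6 ≡ 6 (mod 11).
Step 5: correct position 2: c_2 = r_2 − e = 1 − 6 ≡ 6 (mod 11). Hence c = [9, 6, 1, 7, 5].
  Check: interpolating c through the α_i gives m(x) = 3 + 3·x (degree < 2) with m(α_i) = c_i for every i, so c is indeed a codeword.


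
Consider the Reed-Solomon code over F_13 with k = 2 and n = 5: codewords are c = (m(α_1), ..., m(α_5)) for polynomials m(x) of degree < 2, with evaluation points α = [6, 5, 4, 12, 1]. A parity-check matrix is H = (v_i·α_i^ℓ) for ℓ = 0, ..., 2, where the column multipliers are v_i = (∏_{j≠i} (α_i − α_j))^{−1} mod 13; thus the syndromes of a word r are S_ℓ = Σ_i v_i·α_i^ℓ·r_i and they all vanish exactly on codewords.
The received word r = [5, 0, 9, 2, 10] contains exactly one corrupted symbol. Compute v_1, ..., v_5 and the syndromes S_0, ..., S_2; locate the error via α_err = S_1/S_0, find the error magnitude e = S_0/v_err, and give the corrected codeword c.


S = (8, 9, 2), error at position 1, error magnitude e = 1, c = [4, 0, 9, 2, 10].

Step 1: column multipliers v_i = (∏_{j≠i}(α_i − α_j))^{−1} mod 13.
  i = 1 (α = 6): (6−5)(6−4)(6−12)(6−1) = 1·2·(−6)·5 = −60 ≡ 5, so v_1 = 5^{−1} = 8 (mod 13).
  i = 2 (α = 5): (5−6)(5−4)(5−12)(5−1) = (−1)·1·(−7)·4 = 28 ≡ 2, so v_2 = 2^{−1} = 7 (mod 13).
  i = 3 (α = 4): (4−6)(4−5)(4−12)(4−1) = (−2)·(−1)·(−8)·3 = −48 ≡ 4, so v_3 = 4^{−1} = 10 (mod 13).
  i = 4 (α = 12): (12−6)(12−5)(12−4)(12−1) = 6·7·8·11 = 3696 ≡ 4, so v_4 = 4^{−1} = 10 (mod 13).
  i = 5 (α = 1): (1−6)(1−5)(1−4)(1−12) = (−5)·(−4)·(−3)·(−11) = 660 ≡ 10, so v_5 = 10^{−1} = 4 (mod 13).
  v = [8, 7, 10, 10, 4].
Step 2: syndromes of r = [5, 0, 9, 2, 10] (all sums mod 13).
  S_0 = Σ v_i r_i = 8·5 + 7·0 + 10·9 + 10·2 + 4·10 = 190 ≡ 8.
  S_1 = Σ v_i α_i r_i = 8·6·5 + 7·5·0 + 10·4·9 + 10·12·2 + 4·1·10 = 880 ≡ 9.
  α_i^2 mod 13 = [10, 12, 3, 1, 1].
  S_2 = Σ v_i α_i^2 r_i = 8·10·5 + 7·12·0 + 10·3·9 + 10·1·2 + 4·1·10 = 730 ≡ 2.
  S = (8, 9, 2) ≠ 0, so r is not a codeword (an error is present).
Step 3: locate the error. For a single error e at position i, S_ℓ = v_i·e·α_i^ℓ, so α_err = S_1/S_0.
  S_0^{−1} = 8^{−1} = 5 (mod 13), so α_err = 9·5 = 45 ≡ 6 = α_1. Error position i = 1.
  Consistency check: S_2/S_1 = 2·3 = 6 ≡ 6 = α_err ✓ (single-error assumption holds).
Step 4: error magnitude e = S_0/v_1 = S_0·∏_{j≠1}(α_1 − α_j) = 8·5 = 40 ≡ 1 (mod 13).
Step 5: correct position 1: c_1 = r_1 − e = 5 − 1 ≡ 4 (mod 13). Hence c = [4, 0, 9, 2, 10].
  Check: interpolating c through the α_i gives m(x) = 6 + 4·x (degree < 2) with m(α_i) = c_i for every i, so c is indeed a codeword.


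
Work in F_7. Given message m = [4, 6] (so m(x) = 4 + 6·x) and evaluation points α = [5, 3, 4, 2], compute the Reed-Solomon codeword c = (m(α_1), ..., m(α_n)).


c = [6, 1, 0, 2]

Message polynomial: m(x) = 4 + 6·x (mod 7).
For each evaluation point α_i, compute m(α_i) mod 7:
  α_1 = 5: Horner steps 6 → 6, so m(5) = 6.
  α_2 = 3: Horner steps 6 → 1, so m(3) = 1.
  α_3 = 4: Horner steps 6 → 0, so m(4) = 0.
  α_4 = 2: Horner steps 6 → 2, so m(2) = 2.
Codeword c = [6, 1, 0, 2] ∈ F_7^4.


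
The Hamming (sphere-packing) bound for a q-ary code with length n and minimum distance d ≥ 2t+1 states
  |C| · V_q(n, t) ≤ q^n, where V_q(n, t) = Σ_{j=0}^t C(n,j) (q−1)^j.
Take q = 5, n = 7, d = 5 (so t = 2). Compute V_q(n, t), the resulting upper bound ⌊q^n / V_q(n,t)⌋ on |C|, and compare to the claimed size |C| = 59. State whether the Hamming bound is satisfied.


V_q(n, t) = 365, q^n = 78125, Hamming bound = 214, |C| = 59 ≤ bound (satisfied).

Step 1: Compute V_q(n, t) = Σ_{j=0}^2 C(n, j) (q−1)^j.
  j = 0: C(7,0)·(4)^0 = 1·1 = 1.
  j = 1: C(7,1)·(4)^1 = 7·4 = 28.
  j = 2: C(7,2)·(4)^2 = 21·16 = 336.
  V_q(n, t) = 1 + 28 + 336 = 365.
Step 2: q^n = 5^7 = 78125.
Step 3: Hamming bound ⌊q^n / V_q(n,t)⌋ = ⌊78125/365⌋ = 214.
Step 4: Compare |C| = 59 to 214: satisfied.
The claimed |C| lies below the Hamming bound.


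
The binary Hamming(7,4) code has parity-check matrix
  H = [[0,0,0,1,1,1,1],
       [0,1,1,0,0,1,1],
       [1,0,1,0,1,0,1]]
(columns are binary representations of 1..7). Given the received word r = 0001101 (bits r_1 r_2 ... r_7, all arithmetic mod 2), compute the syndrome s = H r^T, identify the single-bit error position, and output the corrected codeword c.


s = (1, 1, 0)^T, error position = 6, corrected codeword c = 0001111

Compute s = H r^T mod 2 one row at a time:
  s_1 = 1 + 1 + 0 + 1 = 3 ≡ 1 (mod 2).
  s_2 = 0 + 0 + 0 + 1 = 1 ≡ 1 (mod 2).
  s_3 = 0 + 0 + 1 + 1 = 2 ≡ 0 (mod 2).
s = (1, 1, 0)^T — this equals column 6 of H (binary 110), so error is at position 6.
Correct: flip bit 6 of r = 0001101 to get c = 0001111.


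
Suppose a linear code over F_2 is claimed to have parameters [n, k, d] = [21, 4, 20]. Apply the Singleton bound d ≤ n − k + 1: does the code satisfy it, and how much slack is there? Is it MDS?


Singleton RHS = n − k + 1 = 18, slack = -2, bound violated (no such code; not MDS).

Singleton bound: d ≤ n − k + 1.
Here n = 21, k = 4, so n − k + 1 = 18.
Given d = 20, check d ≤ 18: NO.
Slack = (n − k + 1) − d = -2.
The slack is negative: d = 20 exceeds n − k + 1 = 18 by 2, so the Singleton bound is violated and no linear [21, 4, 20]_2 code can exist. In particular it is not MDS (MDS requires d = n − k + 1 exactly).
Description: the claimed parameters are [21, 4, 20]_2; such a code would be impossible (violates the Singleton bound).


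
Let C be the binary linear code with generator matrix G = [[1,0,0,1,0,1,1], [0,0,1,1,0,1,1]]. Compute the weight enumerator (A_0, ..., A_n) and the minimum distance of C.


Weight distribution: A_0 = 1, A_2 = 1, A_4 = 2. Minimum distance d = 2.

Enumerate all 2^2 = 4 messages m ∈ F_2^2.
For each, compute codeword c = mG in F_2^7, then tally its weight.
  m = 00 → c = 0000000, weight = 0.
  m = 10 → c = 1001011, weight = 4.
  m = 01 → c = 0011011, weight = 4.
  m = 11 → c = 1010000, weight = 2.
Tally weights:
  weight 0: 1 codewords.
  weight 2: 1 codewords.
  weight 4: 2 codewords.
Minimum distance d = smallest w > 0 with A_w > 0 = 2.
Sanity: Σ A_w = 4 = 2^2 = 4 ✓.


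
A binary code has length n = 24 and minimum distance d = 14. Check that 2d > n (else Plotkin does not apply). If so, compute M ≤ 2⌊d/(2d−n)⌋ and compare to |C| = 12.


Plotkin bound M ≤ 6; given |C| = 12 > bound (violated).

Check applicability: 2d = 28, n = 24.
2d − n = 4 > 0, so Plotkin applies.
Compute d/(2d−n) = 14/4 ≈ 3.5000.
⌊d/(2d−n)⌋ = 3.
Plotkin bound: M ≤ 2·3 = 6.
Given |C| = 12, check: VIOLATED.
This |C| is above the Plotkin bound, so no binary code with n = 24, d = 14 and 12 codewords exists.


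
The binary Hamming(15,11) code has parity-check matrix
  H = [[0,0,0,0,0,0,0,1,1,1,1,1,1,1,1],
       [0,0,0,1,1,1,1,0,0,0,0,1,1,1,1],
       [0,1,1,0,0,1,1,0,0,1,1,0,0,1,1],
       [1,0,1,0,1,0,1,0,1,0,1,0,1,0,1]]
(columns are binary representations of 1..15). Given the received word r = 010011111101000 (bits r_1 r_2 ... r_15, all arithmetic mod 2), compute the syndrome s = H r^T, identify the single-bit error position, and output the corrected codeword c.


s = (0, 0, 0, 1)^T, error position = 1, corrected codeword c = 110011111101000

Compute s = H r^T mod 2 one row at a time:
  s_1 = 1 + 1 + 1 + 0 + 1 + 0 + 0 + 0 = 4 ≡ 0 (mod 2).
  s_2 = 0 + 1 + 1 + 1 + 1 + 0 + 0 + 0 = 4 ≡ 0 (mod 2).
  s_3 = 1 + 0 + 1 + 1 + 1 + 0 + 0 + 0 = 4 ≡ 0 (mod 2).
  s_4 = 0 + 0 + 1 + 1 + 1 + 0 + 0 + 0 = 3 ≡ 1 (mod 2).
s = (0, 0, 0, 1)^T — this equals column 1 of H (binary 0001), so error is at position 1.
Correct: flip bit 1 of r = 010011111101000 to get c = 110011111101000.


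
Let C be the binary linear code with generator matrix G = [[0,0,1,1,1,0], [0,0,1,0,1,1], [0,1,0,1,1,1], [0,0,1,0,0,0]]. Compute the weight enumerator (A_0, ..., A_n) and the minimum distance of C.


Weight distribution: A_0 = 1, A_1 = 1, A_2 = 6, A_3 = 6, A_4 = 1, A_5 = 1. Minimum distance d = 1.

Enumerate all 2^4 = 16 messages m ∈ F_2^4.
For each, compute codeword c = mG in F_2^6, then tally its weight.
  m = 0000 → c = 000000, weight = 0.
  m = 1000 → c = 001110, weight = 3.
  m = 0100 → c = 001011, weight = 3.
  m = 1100 → c = 000101, weight = 2.
  m = 0010 → c = 010111, weight = 4.
  m = 1010 → c = 011001, weight = 3.
  m = 0110 → c = 011100, weight = 3.
  m = 1110 → c = 010010, weight = 2.
  m = 0001 → c = 001000, weight = 1.
  m = 1001 → c = 000110, weight = 2.
  m = 0101 → c = 000011, weight = 2.
  m = 1101 → c = 001101, weight = 3.
  m = 0011 → c = 011111, weight = 5.
  m = 1011 → c = 010001, weight = 2.
  m = 0111 → c = 010100, weight = 2.
  m = 1111 → c = 011010, weight = 3.
Tally weights:
  weight 0: 1 codewords.
  weight 1: 1 codewords.
  weight 2: 6 codewords.
  weight 3: 6 codewords.
  weight 4: 1 codewords.
  weight 5: 1 codewords.
Minimum distance d = smallest w > 0 with A_w > 0 = 1.
Sanity: Σ A_w = 16 = 2^4 = 16 ✓.


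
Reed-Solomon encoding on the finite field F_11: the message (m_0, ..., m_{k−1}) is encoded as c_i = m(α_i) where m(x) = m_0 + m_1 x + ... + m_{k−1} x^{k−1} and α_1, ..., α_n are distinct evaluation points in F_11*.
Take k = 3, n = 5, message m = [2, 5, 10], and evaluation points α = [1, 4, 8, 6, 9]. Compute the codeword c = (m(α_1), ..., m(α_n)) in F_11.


c = [6, 6, 0, 7, 10]

Message polynomial: m(x) = 2 + 5·x + 10·x^2 (mod 11).
For each evaluation point α_i, compute m(α_i) mod 11:
  α_1 = 1: Horner steps 10 → 4 → 6, so m(1) = 6.
  α_2 = 4: Horner steps 10 → 1 → 6, so m(4) = 6.
  α_3 = 8: Horner steps 10 → 8 → 0, so m(8) = 0.
  α_4 = 6: Horner steps 10 → 10 → 7, so m(6) = 7.
  α_5 = 9: Horner steps 10 → 7 → 10, so m(9) = 10.
Codeword c = [6, 6, 0, 7, 10] ∈ F_11^5.


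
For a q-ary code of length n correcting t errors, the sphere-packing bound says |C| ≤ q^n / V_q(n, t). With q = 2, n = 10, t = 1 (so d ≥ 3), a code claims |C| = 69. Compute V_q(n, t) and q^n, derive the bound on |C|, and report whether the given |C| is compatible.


V_q(n, t) = 11, q^n = 1024, Hamming bound = 93, |C| = 69 ≤ bound (satisfied).

Step 1: Compute V_q(n, t) = Σ_{j=0}^1 C(n, j) (q−1)^j.
  j = 0: C(10,0)·(1)^0 = 1·1 = 1.
  j = 1: C(10,1)·(1)^1 = 10·1 = 10.
  V_q(n, t) = 1 + 10 = 11.
Step 2: q^n = 2^10 = 1024.
Step 3: Hamming bound ⌊q^n / V_q(n,t)⌋ = ⌊1024/11⌋ = 93.
Step 4: Compare |C| = 69 to 93: satisfied.
The claimed |C| lies below the Hamming bound.


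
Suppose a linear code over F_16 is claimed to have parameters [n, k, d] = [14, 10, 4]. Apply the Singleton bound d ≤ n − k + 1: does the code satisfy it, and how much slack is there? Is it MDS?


Singleton RHS = n − k + 1 = 5, slack = 1, bound satisfied, not MDS.

Singleton bound: d ≤ n − k + 1.
Here n = 14, k = 10, so n − k + 1 = 5.
Given d = 4, check d ≤ 5: YES.
Slack = (n − k + 1) − d = 1.
The code is NOT MDS (slack = 1 > 0).
Description: the claimed parameters are [14, 10, 4]_16; such a code would be non-MDS.


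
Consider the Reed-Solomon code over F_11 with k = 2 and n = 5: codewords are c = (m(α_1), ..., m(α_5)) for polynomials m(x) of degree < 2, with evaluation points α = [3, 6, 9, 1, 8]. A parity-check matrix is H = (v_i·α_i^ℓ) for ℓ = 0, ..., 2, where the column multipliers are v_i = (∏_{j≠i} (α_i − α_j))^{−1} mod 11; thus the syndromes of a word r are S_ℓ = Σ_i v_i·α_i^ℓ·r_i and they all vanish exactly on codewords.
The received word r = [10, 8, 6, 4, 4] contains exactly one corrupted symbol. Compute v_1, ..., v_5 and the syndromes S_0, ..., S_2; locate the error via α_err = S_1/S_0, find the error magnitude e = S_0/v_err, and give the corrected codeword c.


S = (8, 9, 6), error at position 5, error magnitude e = 1, c = [10, 8, 6, 4, 3].

Step 1: column multipliers v_i = (∏_{j≠i}(α_i − α_j))^{−1} mod 11.
  i = 1 (α = 3): (3−6)(3−9)(3−1)(3−8) = (−3)·(−6)·2·(−5) = −180 ≡ 7, so v_1 = 7^{−1} = 8 (mod 11).
  i = 2 (α = 6): (6−3)(6−9)(6−1)(6−8) = 3·(−3)·5·(−2) = 90 ≡ 2, so v_2 = 2^{−1} = 6 (mod 11).
  i = 3 (α = 9): (9−3)(9−6)(9−1)(9−8) = 6·3·8·1 = 144 ≡ 1, so v_3 = 1^{−1} = 1 (mod 11).
  i = 4 (α = 1): (1−3)(1−6)(1−9)(1−8) = (−2)·(−5)·(−8)·(−7) = 560 ≡ 10, so v_4 = 10^{−1} = 10 (mod 11).
  i = 5 (α = 8): (8−3)(8−6)(8−9)(8−1) = 5·2·(−1)·7 = −70 ≡ 7, so v_5 = 7^{−1} = 8 (mod 11).
  v = [8, 6, 1, 10, 8].
Step 2: syndromes of r = [10, 8, 6, 4, 4] (all sums mod 11).
  S_0 = Σ v_i r_i = 8·10 + 6·8 + 1·6 + 10·4 + 8·4 = 206 ≡ 8.
  S_1 = Σ v_i α_i r_i = 8·3·10 + 6·6·8 + 1·9·6 + 10·1·4 + 8·8·4 = 878 ≡ 9.
  α_i^2 mod 11 = [9, 3, 4, 1, 9].
  S_2 = Σ v_i α_i^2 r_i = 8·9·10 + 6·3·8 + 1·4·6 + 10·1·4 + 8·9·4 = 1216 ≡ 6.
  S = (8, 9, 6) ≠ 0, so r is not a codeword (an error is present).
Step 3: locate the error. For a single error e at position i, S_ℓ = v_i·e·α_i^ℓ, so α_err = S_1/S_0.
  S_0^{−1} = 8^{−1} = 7 (mod 11), so α_err = 9·7 = 63 ≡ 8 = α_5. Error position i = 5.
  Consistency check: S_2/S_1 = 6·5 = 30 ≡ 8 = α_err ✓ (single-error assumption holds).
Step 4: error magnitude e = S_0/v_5 = S_0·∏_{j≠5}(α_5 − α_j) = 8·7 = 56 ≡ 1 (mod 11).
Step 5: correct position 5: c_5 = r_5 − e = 4 − 1 ≡ 3 (mod 11). Hence c = [10, 8, 6, 4, 3].
  Check: interpolating c through the α_i gives m(x) = 1 + 3·x (degree < 2) with m(α_i) = c_i for every i, so c is indeed a codeword.
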